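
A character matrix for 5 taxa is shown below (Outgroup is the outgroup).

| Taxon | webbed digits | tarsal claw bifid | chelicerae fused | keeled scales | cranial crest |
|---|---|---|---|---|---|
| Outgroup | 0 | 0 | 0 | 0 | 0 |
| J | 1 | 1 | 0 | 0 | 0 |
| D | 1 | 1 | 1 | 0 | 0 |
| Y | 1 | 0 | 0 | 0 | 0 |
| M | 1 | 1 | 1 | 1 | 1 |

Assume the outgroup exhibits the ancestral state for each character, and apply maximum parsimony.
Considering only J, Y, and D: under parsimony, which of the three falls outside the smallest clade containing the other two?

Y

The outgroup has state '0' for every character, so '1' is the derived state throughout.
All ingroup taxa share the derived state '1' for webbed digits; it defines the ingroup but does not resolve relationships within it.
tarsal claw bifid (derived state '1') is shared by D, J, and M — a synapomorphy uniting that clade.
chelicerae fused: derived state '1' in D and M only — synapomorphy for {D, M}.
keeled scales: derived state '1' in M only — an autapomorphy, so it tells us nothing about relationships among taxa.
cranial crest (derived state '1') is unique to M (autapomorphy; uninformative for grouping).
Most parsimonious ingroup topology: ((J,(D,M)),Y).
J and D share a more recent common ancestor with each other than either does with Y, so Y is the least closely related of the three.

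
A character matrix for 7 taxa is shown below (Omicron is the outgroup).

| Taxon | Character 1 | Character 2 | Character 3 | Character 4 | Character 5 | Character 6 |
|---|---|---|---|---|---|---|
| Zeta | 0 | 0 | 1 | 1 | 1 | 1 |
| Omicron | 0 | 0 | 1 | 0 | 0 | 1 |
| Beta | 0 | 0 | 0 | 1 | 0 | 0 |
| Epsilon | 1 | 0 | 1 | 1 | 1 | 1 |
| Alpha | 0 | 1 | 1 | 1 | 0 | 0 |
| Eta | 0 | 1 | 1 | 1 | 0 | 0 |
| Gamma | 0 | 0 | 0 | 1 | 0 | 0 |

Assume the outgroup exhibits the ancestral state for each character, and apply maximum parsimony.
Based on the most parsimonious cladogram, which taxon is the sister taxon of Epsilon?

Character polarity is set by the outgroup: the derived state is whichever differs from the outgroup's state, so for Character 3, Character 6 the derived state is '0', and for the remaining characters it is '1'.
Character 1 (derived state '1') is unique to Epsilon (autapomorphy; uninformative for grouping).
Character 2: derived state '1' in Alpha and Eta only — synapomorphy for {Alpha, Eta}.
Character 3 (derived state '0') is shared by Beta and Gamma — a synapomorphy uniting that clade.
All ingroup taxa share the derived state '1' for Character 4; it defines the ingroup but does not resolve relationships within it.
Character 5 (derived state '1') is shared by Epsilon and Zeta — a synapomorphy uniting that clade.
Only Alpha, Beta, Eta, and Gamma show the derived state '0' for Character 6, supporting them as a clade.
Most parsimonious ingroup topology: (((Alpha,Eta),(Beta,Gamma)),(Epsilon,Zeta)).
Epsilon and Zeta form a cherry on this tree, so they are sister taxa.

Zeta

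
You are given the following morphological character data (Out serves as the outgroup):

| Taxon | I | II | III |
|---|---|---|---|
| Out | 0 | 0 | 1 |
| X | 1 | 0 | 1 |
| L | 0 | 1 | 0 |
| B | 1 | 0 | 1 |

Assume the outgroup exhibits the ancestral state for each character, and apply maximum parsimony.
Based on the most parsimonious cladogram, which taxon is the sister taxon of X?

Character polarity is set by the outgroup: the derived state is whichever differs from the outgroup's state, so for III the derived state is '0', and for the remaining characters it is '1'.
I: derived state '1' in B and X only — synapomorphy for {B, X}.
II: derived state '1' in L only — an autapomorphy, so it tells us nothing about relationships among taxa.
III (derived state '0') is unique to L (autapomorphy; uninformative for grouping).
Most parsimonious ingroup topology: ((X,B),L).
X and B form a cherry on this tree, so they are sister taxa.

B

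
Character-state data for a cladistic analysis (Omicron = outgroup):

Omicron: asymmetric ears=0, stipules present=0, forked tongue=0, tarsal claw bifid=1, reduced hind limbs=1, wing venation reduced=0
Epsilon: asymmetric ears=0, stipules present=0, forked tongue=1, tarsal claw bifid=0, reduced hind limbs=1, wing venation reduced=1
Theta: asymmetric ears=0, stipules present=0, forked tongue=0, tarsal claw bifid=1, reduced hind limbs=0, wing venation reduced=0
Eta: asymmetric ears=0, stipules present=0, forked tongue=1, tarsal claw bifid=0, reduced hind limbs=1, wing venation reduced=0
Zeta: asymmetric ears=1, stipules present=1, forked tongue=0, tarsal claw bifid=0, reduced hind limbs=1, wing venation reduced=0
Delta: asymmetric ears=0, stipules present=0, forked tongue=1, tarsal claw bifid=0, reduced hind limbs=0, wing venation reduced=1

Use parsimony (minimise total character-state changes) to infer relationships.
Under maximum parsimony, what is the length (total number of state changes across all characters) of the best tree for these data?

Character polarity is set by the outgroup: the derived state is whichever differs from the outgroup's state, so for tarsal claw bifid, reduced hind limbs the derived state is '0', and for the remaining characters it is '1'.
asymmetric ears: derived state '1' in Zeta only — an autapomorphy, so it tells us nothing about relationships among taxa.
stipules present (derived state '1') is unique to Zeta (autapomorphy; uninformative for grouping).
forked tongue (derived state '1') is shared by Delta, Epsilon, and Eta — a synapomorphy uniting that clade.
tarsal claw bifid (derived state '0') is shared by Delta, Epsilon, Eta, and Zeta — a synapomorphy uniting that clade.
reduced hind limbs (state '0') occurs in Delta and Theta but conflicts with the nesting implied by the other characters — most parsimoniously interpreted as homoplasy.
Only Delta and Epsilon show the derived state '1' for wing venation reduced, supporting them as a clade.
Most parsimonious ingroup topology: ((((Epsilon,Delta),Eta),Zeta),Theta).
Changes per character on this tree: asymmetric ears: 1; stipules present: 1; forked tongue: 1; tarsal claw bifid: 1; reduced hind limbs: 2; wing venation reduced: 1.
Total = 7.

7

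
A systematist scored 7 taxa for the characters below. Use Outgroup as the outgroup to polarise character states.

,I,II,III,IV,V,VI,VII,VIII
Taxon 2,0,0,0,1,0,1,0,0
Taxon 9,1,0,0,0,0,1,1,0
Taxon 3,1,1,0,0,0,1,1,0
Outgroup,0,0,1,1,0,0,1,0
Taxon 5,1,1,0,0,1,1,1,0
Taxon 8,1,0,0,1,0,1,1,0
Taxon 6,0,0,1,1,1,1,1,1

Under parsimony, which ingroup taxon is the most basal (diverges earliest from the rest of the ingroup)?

Character polarity is set by the outgroup: the derived state is whichever differs from the outgroup's state, so for III, IV, VII the derived state is '0', and for the remaining characters it is '1'.
I: derived state '1' in Taxon 3, Taxon 5, Taxon 8, and Taxon 9 only — synapomorphy for {Taxon 3, Taxon 5, Taxon 8, Taxon 9}.
Only Taxon 3 and Taxon 5 show the derived state '1' for II, supporting them as a clade.
Only Taxon 2, Taxon 3, Taxon 5, Taxon 8, and Taxon 9 show the derived state '0' for III, supporting them as a clade.
IV: derived state '0' in Taxon 3, Taxon 5, and Taxon 9 only — synapomorphy for {Taxon 3, Taxon 5, Taxon 9}.
V groups Taxon 5 and Taxon 6, which is incompatible with the clades supported by the remaining characters; treating it as convergent (homoplasy) costs fewer steps than any alternative tree.
All ingroup taxa share the derived state '1' for VI; it defines the ingroup but does not resolve relationships within it.
VII (derived state '0') is unique to Taxon 2 (autapomorphy; uninformative for grouping).
VIII: derived state '1' in Taxon 6 only — an autapomorphy, so it tells us nothing about relationships among taxa.
Most parsimonious ingroup topology: ((((Taxon 9,(Taxon 3,Taxon 5)),Taxon 8),Taxon 2),Taxon 6).
Taxon 6 is sister to the clade containing all other ingroup taxa, so it is the earliest-diverging (most basal) ingroup lineage.

Taxon 6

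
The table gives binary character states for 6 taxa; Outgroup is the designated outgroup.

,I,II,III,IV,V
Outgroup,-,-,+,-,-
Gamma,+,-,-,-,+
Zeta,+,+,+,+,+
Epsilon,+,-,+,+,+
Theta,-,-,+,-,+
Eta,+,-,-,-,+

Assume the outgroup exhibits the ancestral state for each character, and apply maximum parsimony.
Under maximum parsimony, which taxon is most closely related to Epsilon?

Zeta

Character polarity is set by the outgroup: the derived state is whichever differs from the outgroup's state, so for III the derived state is '-', and for the remaining characters it is '+'.
I (derived state '+') is shared by Epsilon, Eta, Gamma, and Zeta — a synapomorphy uniting that clade.
II (derived state '+') is unique to Zeta (autapomorphy; uninformative for grouping).
III: derived state '-' in Eta and Gamma only — synapomorphy for {Eta, Gamma}.
IV (derived state '+') is shared by Epsilon and Zeta — a synapomorphy uniting that clade.
V (derived state '+') is shared by all ingroup taxa — unites the whole ingroup.
Most parsimonious ingroup topology: (((Gamma,Eta),(Zeta,Epsilon)),Theta).
Epsilon and Zeta form a cherry on this tree, so they are sister taxa.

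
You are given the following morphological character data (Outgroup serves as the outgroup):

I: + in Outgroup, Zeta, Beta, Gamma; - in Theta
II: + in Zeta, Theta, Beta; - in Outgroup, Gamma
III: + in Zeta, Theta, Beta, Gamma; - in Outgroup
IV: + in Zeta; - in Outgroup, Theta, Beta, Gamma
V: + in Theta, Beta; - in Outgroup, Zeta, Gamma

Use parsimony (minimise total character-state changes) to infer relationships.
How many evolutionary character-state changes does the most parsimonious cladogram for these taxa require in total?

5

Character polarity is set by the outgroup: the derived state is whichever differs from the outgroup's state, so for I the derived state is '-', and for the remaining characters it is '+'.
I: derived state '-' in Theta only — an autapomorphy, so it tells us nothing about relationships among taxa.
II (derived state '+') is shared by Beta, Theta, and Zeta — a synapomorphy uniting that clade.
All ingroup taxa share the derived state '+' for III; it defines the ingroup but does not resolve relationships within it.
IV: derived state '+' in Zeta only — an autapomorphy, so it tells us nothing about relationships among taxa.
V (derived state '+') is shared by Beta and Theta — a synapomorphy uniting that clade.
Most parsimonious ingroup topology: ((Zeta,(Theta,Beta)),Gamma).
Changes per character on this tree: I: 1; II: 1; III: 1; IV: 1; V: 1.
Total = 5.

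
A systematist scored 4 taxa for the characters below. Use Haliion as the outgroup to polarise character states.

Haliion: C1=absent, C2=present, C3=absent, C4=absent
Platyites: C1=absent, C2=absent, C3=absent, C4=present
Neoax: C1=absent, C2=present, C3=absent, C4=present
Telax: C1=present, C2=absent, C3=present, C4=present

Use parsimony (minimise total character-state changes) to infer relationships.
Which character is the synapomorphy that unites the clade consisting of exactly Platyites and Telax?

Character polarity is set by the outgroup: the derived state is whichever differs from the outgroup's state, so for C2 the derived state is 'absent', and for the remaining characters it is 'present'.
C1 (derived state 'present') is unique to Telax (autapomorphy; uninformative for grouping).
C2: derived state 'absent' in Platyites and Telax only — synapomorphy for {Platyites, Telax}.
C3 (derived state 'present') is unique to Telax (autapomorphy; uninformative for grouping).
C4 (derived state 'present') is shared by all ingroup taxa — unites the whole ingroup.
Most parsimonious ingroup topology: ((Platyites,Telax),Neoax).
The clade {Platyites, Telax} is supported by C2: its derived state 'absent' occurs in exactly those taxa and in no other taxon (including the outgroup).

C2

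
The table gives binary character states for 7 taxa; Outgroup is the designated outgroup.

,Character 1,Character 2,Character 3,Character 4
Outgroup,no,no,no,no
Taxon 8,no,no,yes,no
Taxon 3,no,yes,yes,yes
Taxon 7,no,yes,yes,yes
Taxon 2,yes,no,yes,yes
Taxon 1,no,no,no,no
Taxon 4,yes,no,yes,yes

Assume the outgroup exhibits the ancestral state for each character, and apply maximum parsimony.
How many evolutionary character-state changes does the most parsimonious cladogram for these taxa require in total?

The outgroup has state 'no' for every character, so 'yes' is the derived state throughout.
Only Taxon 2 and Taxon 4 show the derived state 'yes' for Character 1, supporting them as a clade.
Only Taxon 3 and Taxon 7 show the derived state 'yes' for Character 2, supporting them as a clade.
Character 3 (derived state 'yes') is shared by Taxon 2, Taxon 3, Taxon 4, Taxon 7, and Taxon 8 — a synapomorphy uniting that clade.
Character 4 (derived state 'yes') is shared by Taxon 2, Taxon 3, Taxon 4, and Taxon 7 — a synapomorphy uniting that clade.
Most parsimonious ingroup topology: ((Taxon 8,((Taxon 3,Taxon 7),(Taxon 2,Taxon 4))),Taxon 1).
Changes per character on this tree: Character 1: 1; Character 2: 1; Character 3: 1; Character 4: 1.
Total = 4.

4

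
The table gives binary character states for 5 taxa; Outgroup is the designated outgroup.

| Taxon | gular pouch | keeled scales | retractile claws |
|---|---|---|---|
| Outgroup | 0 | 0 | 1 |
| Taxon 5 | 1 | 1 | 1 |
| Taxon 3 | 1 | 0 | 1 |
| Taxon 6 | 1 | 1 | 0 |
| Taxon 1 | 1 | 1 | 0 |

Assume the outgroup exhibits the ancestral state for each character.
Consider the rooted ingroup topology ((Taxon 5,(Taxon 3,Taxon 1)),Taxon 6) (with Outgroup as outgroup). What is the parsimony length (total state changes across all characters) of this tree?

5

Map each character onto ((Taxon 5,(Taxon 3,Taxon 1)),Taxon 6) (rooted by Outgroup) and count the minimum state changes it requires (Fitch parsimony):
gular pouch: 1; keeled scales: 2; retractile claws: 2.
Total tree length = 5.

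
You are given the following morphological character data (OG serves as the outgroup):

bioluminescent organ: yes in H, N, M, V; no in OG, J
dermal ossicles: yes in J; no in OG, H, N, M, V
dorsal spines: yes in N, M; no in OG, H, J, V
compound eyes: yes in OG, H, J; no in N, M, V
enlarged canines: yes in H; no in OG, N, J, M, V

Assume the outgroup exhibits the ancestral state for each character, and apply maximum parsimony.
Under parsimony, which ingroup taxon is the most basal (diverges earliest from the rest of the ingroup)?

Character polarity is set by the outgroup: the derived state is whichever differs from the outgroup's state, so for compound eyes the derived state is 'no', and for the remaining characters it is 'yes'.
Only H, M, N, and V show the derived state 'yes' for bioluminescent organ, supporting them as a clade.
dermal ossicles (derived state 'yes') is unique to J (autapomorphy; uninformative for grouping).
dorsal spines: derived state 'yes' in M and N only — synapomorphy for {M, N}.
Only M, N, and V show the derived state 'no' for compound eyes, supporting them as a clade.
enlarged canines (derived state 'yes') is unique to H (autapomorphy; uninformative for grouping).
Most parsimonious ingroup topology: ((((M,N),V),H),J).
J is sister to the clade containing all other ingroup taxa, so it is the earliest-diverging (most basal) ingroup lineage.

J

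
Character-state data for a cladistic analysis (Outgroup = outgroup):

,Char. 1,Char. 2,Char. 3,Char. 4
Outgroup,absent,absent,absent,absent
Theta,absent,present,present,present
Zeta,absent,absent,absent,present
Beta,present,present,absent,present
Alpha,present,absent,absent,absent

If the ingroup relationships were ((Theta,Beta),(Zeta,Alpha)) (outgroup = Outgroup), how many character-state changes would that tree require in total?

6

Map each character onto ((Theta,Beta),(Zeta,Alpha)) (rooted by Outgroup) and count the minimum state changes it requires (Fitch parsimony):
Char. 1: 2; Char. 2: 1; Char. 3: 1; Char. 4: 2.
Total tree length = 6.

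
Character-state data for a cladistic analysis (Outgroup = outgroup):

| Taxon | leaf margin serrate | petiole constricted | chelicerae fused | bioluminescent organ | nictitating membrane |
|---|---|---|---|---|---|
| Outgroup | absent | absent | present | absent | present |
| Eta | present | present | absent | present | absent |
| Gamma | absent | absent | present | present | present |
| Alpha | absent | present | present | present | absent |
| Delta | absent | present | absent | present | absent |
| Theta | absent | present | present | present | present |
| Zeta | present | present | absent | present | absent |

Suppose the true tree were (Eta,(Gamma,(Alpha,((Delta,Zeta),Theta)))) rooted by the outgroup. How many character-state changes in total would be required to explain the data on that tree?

Map each character onto (Eta,(Gamma,(Alpha,((Delta,Zeta),Theta)))) (rooted by Outgroup) and count the minimum state changes it requires (Fitch parsimony):
leaf margin serrate: 2; petiole constricted: 2; chelicerae fused: 2; bioluminescent organ: 1; nictitating membrane: 3.
Total tree length = 10.

10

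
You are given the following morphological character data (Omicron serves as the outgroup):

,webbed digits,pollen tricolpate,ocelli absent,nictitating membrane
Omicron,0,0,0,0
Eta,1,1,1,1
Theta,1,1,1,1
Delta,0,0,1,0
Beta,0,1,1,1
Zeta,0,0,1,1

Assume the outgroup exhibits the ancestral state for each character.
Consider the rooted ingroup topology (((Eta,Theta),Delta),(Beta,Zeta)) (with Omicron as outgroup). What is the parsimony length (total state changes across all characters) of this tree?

6

Map each character onto (((Eta,Theta),Delta),(Beta,Zeta)) (rooted by Omicron) and count the minimum state changes it requires (Fitch parsimony):
webbed digits: 1; pollen tricolpate: 2; ocelli absent: 1; nictitating membrane: 2.
Total tree length = 6.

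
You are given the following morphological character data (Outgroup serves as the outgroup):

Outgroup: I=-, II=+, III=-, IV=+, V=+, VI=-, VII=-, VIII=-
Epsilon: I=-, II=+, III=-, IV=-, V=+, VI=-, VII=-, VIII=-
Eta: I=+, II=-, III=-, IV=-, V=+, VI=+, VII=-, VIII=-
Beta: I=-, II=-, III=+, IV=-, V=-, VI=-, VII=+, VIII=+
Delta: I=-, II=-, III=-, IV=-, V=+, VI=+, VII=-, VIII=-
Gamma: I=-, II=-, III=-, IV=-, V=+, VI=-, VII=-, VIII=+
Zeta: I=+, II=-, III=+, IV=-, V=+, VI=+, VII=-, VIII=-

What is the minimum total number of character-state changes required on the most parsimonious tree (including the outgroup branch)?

Character polarity is set by the outgroup: the derived state is whichever differs from the outgroup's state, so for II, IV, V the derived state is '-', and for the remaining characters it is '+'.
I (derived state '+') is shared by Eta and Zeta — a synapomorphy uniting that clade.
Only Beta, Delta, Eta, Gamma, and Zeta show the derived state '-' for II, supporting them as a clade.
III (state '+') occurs in Beta and Zeta but conflicts with the nesting implied by the other characters — most parsimoniously interpreted as homoplasy.
All ingroup taxa share the derived state '-' for IV; it defines the ingroup but does not resolve relationships within it.
V (derived state '-') is unique to Beta (autapomorphy; uninformative for grouping).
Only Delta, Eta, and Zeta show the derived state '+' for VI, supporting them as a clade.
VII (derived state '+') is unique to Beta (autapomorphy; uninformative for grouping).
VIII: derived state '+' in Beta and Gamma only — synapomorphy for {Beta, Gamma}.
Most parsimonious ingroup topology: (Epsilon,(((Eta,Zeta),Delta),(Beta,Gamma))).
Changes per character on this tree: I: 1; II: 1; III: 2; IV: 1; V: 1; VI: 1; VII: 1; VIII: 1.
Total = 9.

9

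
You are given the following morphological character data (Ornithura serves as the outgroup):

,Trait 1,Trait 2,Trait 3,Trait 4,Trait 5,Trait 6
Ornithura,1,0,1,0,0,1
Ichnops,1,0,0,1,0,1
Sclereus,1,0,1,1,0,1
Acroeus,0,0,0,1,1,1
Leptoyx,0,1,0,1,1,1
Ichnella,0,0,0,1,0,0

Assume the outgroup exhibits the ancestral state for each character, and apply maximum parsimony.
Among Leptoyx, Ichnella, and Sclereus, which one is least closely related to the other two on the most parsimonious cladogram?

Sclereus

Character polarity is set by the outgroup: the derived state is whichever differs from the outgroup's state, so for Trait 1, Trait 3, Trait 6 the derived state is '0', and for the remaining characters it is '1'.
Only Acroeus, Ichnella, and Leptoyx show the derived state '0' for Trait 1, supporting them as a clade.
Trait 2: derived state '1' in Leptoyx only — an autapomorphy, so it tells us nothing about relationships among taxa.
Trait 3: derived state '0' in Acroeus, Ichnella, Ichnops, and Leptoyx only — synapomorphy for {Acroeus, Ichnella, Ichnops, Leptoyx}.
All ingroup taxa share the derived state '1' for Trait 4; it defines the ingroup but does not resolve relationships within it.
Trait 5 (derived state '1') is shared by Acroeus and Leptoyx — a synapomorphy uniting that clade.
Trait 6: derived state '0' in Ichnella only — an autapomorphy, so it tells us nothing about relationships among taxa.
Most parsimonious ingroup topology: ((Ichnops,((Acroeus,Leptoyx),Ichnella)),Sclereus).
Leptoyx and Ichnella share a more recent common ancestor with each other than either does with Sclereus, so Sclereus is the least closely related of the three.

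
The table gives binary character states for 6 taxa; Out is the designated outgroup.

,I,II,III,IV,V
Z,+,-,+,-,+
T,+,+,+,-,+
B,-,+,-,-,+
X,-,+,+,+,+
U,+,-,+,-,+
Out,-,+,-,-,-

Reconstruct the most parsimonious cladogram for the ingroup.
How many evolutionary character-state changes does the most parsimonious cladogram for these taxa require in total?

5

Character polarity is set by the outgroup: the derived state is whichever differs from the outgroup's state, so for II the derived state is '-', and for the remaining characters it is '+'.
I (derived state '+') is shared by T, U, and Z — a synapomorphy uniting that clade.
Only U and Z show the derived state '-' for II, supporting them as a clade.
III: derived state '+' in T, U, X, and Z only — synapomorphy for {T, U, X, Z}.
IV (derived state '+') is unique to X (autapomorphy; uninformative for grouping).
V (derived state '+') is shared by all ingroup taxa — unites the whole ingroup.
Most parsimonious ingroup topology: (B,(((Z,U),T),X)).
Changes per character on this tree: I: 1; II: 1; III: 1; IV: 1; V: 1.
Total = 5.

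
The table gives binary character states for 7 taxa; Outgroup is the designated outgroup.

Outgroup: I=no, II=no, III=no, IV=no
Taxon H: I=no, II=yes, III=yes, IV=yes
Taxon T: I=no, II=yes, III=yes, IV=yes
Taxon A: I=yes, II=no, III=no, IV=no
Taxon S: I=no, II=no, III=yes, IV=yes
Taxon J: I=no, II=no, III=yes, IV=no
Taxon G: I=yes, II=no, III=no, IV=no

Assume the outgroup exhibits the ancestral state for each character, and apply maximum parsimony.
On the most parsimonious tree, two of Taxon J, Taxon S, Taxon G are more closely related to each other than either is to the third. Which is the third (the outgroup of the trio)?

The outgroup has state 'no' for every character, so 'yes' is the derived state throughout.
Only Taxon A and Taxon G show the derived state 'yes' for I, supporting them as a clade.
II (derived state 'yes') is shared by Taxon H and Taxon T — a synapomorphy uniting that clade.
III (derived state 'yes') is shared by Taxon H, Taxon J, Taxon S, and Taxon T — a synapomorphy uniting that clade.
Only Taxon H, Taxon S, and Taxon T show the derived state 'yes' for IV, supporting them as a clade.
Most parsimonious ingroup topology: ((((Taxon H,Taxon T),Taxon S),Taxon J),(Taxon A,Taxon G)).
Taxon S and Taxon J share a more recent common ancestor with each other than either does with Taxon G, so Taxon G is the least closely related of the three.

Taxon G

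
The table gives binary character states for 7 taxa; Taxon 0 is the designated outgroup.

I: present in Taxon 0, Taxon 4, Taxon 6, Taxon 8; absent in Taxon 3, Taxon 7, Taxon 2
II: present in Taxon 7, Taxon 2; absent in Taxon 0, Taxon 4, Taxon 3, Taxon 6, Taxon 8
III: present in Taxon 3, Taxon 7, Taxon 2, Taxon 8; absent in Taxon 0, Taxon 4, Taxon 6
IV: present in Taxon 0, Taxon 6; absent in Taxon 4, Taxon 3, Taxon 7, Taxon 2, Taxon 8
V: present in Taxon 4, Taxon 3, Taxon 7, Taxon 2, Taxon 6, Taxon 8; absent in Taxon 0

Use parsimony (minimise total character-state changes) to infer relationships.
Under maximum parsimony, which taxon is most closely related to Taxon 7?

Character polarity is set by the outgroup: the derived state is whichever differs from the outgroup's state, so for I, IV the derived state is 'absent', and for the remaining characters it is 'present'.
I (derived state 'absent') is shared by Taxon 2, Taxon 3, and Taxon 7 — a synapomorphy uniting that clade.
Only Taxon 2 and Taxon 7 show the derived state 'present' for II, supporting them as a clade.
III (derived state 'present') is shared by Taxon 2, Taxon 3, Taxon 7, and Taxon 8 — a synapomorphy uniting that clade.
Only Taxon 2, Taxon 3, Taxon 4, Taxon 7, and Taxon 8 show the derived state 'absent' for IV, supporting them as a clade.
V (derived state 'present') is shared by all ingroup taxa — unites the whole ingroup.
Most parsimonious ingroup topology: ((Taxon 4,((Taxon 3,(Taxon 7,Taxon 2)),Taxon 8)),Taxon 6).
Taxon 7 and Taxon 2 form a cherry on this tree, so they are sister taxa.

Taxon 2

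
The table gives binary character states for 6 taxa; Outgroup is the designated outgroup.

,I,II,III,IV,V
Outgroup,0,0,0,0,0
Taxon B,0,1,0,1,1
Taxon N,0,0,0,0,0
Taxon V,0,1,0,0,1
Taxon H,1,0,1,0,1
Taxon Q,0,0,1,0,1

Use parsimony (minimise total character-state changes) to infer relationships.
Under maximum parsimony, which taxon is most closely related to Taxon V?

Taxon B

The outgroup has state '0' for every character, so '1' is the derived state throughout.
I (derived state '1') is unique to Taxon H (autapomorphy; uninformative for grouping).
Only Taxon B and Taxon V show the derived state '1' for II, supporting them as a clade.
III (derived state '1') is shared by Taxon H and Taxon Q — a synapomorphy uniting that clade.
IV (derived state '1') is unique to Taxon B (autapomorphy; uninformative for grouping).
V (derived state '1') is shared by Taxon B, Taxon H, Taxon Q, and Taxon V — a synapomorphy uniting that clade.
Most parsimonious ingroup topology: (((Taxon B,Taxon V),(Taxon H,Taxon Q)),Taxon N).
Taxon V and Taxon B form a cherry on this tree, so they are sister taxa.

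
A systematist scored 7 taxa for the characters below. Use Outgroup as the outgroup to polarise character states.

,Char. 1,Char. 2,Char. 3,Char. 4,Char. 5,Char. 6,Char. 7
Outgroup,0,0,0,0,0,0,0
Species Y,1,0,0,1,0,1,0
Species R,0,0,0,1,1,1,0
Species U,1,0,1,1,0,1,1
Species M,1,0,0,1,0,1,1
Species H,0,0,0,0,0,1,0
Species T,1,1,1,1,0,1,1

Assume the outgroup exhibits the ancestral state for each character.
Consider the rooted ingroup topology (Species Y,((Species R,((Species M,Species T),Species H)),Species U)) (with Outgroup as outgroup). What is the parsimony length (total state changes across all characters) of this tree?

12

Map each character onto (Species Y,((Species R,((Species M,Species T),Species H)),Species U)) (rooted by Outgroup) and count the minimum state changes it requires (Fitch parsimony):
Char. 1: 3; Char. 2: 1; Char. 3: 2; Char. 4: 2; Char. 5: 1; Char. 6: 1; Char. 7: 2.
Total tree length = 12.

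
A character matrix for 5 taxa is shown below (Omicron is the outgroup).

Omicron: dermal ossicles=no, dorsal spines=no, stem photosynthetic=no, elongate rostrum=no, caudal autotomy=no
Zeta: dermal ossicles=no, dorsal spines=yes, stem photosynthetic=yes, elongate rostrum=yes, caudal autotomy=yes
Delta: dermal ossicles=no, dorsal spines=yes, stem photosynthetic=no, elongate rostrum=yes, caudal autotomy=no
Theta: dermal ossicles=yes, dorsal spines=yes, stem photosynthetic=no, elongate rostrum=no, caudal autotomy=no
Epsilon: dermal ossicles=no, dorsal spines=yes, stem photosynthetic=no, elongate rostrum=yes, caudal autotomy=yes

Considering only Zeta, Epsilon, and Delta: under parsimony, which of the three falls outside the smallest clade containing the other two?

The outgroup has state 'no' for every character, so 'yes' is the derived state throughout.
dermal ossicles (derived state 'yes') is unique to Theta (autapomorphy; uninformative for grouping).
All ingroup taxa share the derived state 'yes' for dorsal spines; it defines the ingroup but does not resolve relationships within it.
stem photosynthetic (derived state 'yes') is unique to Zeta (autapomorphy; uninformative for grouping).
elongate rostrum (derived state 'yes') is shared by Delta, Epsilon, and Zeta — a synapomorphy uniting that clade.
Only Epsilon and Zeta show the derived state 'yes' for caudal autotomy, supporting them as a clade.
Most parsimonious ingroup topology: (((Zeta,Epsilon),Delta),Theta).
Zeta and Epsilon share a more recent common ancestor with each other than either does with Delta, so Delta is the least closely related of the three.

Delta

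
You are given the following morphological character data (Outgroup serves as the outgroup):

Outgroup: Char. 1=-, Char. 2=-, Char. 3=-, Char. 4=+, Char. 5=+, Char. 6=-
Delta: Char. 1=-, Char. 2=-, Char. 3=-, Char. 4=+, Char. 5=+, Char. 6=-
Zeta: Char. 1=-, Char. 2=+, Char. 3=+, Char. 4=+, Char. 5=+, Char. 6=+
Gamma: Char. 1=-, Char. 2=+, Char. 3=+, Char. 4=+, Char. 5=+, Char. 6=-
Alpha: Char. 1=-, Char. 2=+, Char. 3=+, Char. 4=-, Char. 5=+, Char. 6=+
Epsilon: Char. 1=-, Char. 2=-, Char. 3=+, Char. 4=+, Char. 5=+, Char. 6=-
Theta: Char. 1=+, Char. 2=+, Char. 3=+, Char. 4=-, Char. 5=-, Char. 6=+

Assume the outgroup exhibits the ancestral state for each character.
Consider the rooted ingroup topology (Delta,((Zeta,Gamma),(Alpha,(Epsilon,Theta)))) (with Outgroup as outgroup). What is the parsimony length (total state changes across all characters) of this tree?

10

Map each character onto (Delta,((Zeta,Gamma),(Alpha,(Epsilon,Theta)))) (rooted by Outgroup) and count the minimum state changes it requires (Fitch parsimony):
Char. 1: 1; Char. 2: 2; Char. 3: 1; Char. 4: 2; Char. 5: 1; Char. 6: 3.
Total tree length = 10.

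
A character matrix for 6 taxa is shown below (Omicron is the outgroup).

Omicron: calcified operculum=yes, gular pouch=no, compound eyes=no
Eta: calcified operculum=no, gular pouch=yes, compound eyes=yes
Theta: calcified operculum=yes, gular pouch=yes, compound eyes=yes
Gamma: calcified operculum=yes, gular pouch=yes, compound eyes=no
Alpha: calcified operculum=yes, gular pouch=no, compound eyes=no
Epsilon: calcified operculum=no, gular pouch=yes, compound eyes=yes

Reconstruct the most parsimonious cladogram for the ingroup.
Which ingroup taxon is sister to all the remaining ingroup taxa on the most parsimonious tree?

Character polarity is set by the outgroup: the derived state is whichever differs from the outgroup's state, so for calcified operculum the derived state is 'no', and for the remaining characters it is 'yes'.
calcified operculum (derived state 'no') is shared by Epsilon and Eta — a synapomorphy uniting that clade.
Only Epsilon, Eta, Gamma, and Theta show the derived state 'yes' for gular pouch, supporting them as a clade.
compound eyes (derived state 'yes') is shared by Epsilon, Eta, and Theta — a synapomorphy uniting that clade.
Most parsimonious ingroup topology: ((((Eta,Epsilon),Theta),Gamma),Alpha).
Alpha is sister to the clade containing all other ingroup taxa, so it is the earliest-diverging (most basal) ingroup lineage.

Alpha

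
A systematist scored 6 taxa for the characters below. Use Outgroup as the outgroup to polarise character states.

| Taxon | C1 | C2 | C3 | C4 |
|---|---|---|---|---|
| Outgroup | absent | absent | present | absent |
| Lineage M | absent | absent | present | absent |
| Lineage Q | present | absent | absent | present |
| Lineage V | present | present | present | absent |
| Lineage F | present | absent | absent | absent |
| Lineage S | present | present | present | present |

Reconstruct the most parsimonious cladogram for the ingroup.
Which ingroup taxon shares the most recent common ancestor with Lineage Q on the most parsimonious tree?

Lineage F

Character polarity is set by the outgroup: the derived state is whichever differs from the outgroup's state, so for C3 the derived state is 'absent', and for the remaining characters it is 'present'.
C1 (derived state 'present') is shared by Lineage F, Lineage Q, Lineage S, and Lineage V — a synapomorphy uniting that clade.
C2: derived state 'present' in Lineage S and Lineage V only — synapomorphy for {Lineage S, Lineage V}.
C3: derived state 'absent' in Lineage F and Lineage Q only — synapomorphy for {Lineage F, Lineage Q}.
C4 (state 'present') occurs in Lineage Q and Lineage S but conflicts with the nesting implied by the other characters — most parsimoniously interpreted as homoplasy.
Most parsimonious ingroup topology: (Lineage M,((Lineage Q,Lineage F),(Lineage V,Lineage S))).
Lineage Q and Lineage F form a cherry on this tree, so they are sister taxa.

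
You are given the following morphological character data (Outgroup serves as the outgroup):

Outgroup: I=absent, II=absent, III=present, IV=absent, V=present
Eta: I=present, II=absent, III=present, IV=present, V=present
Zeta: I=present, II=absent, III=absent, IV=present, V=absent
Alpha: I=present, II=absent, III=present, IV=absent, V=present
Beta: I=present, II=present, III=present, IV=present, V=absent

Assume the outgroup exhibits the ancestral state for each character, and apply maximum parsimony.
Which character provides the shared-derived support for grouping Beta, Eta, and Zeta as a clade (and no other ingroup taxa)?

IV

Character polarity is set by the outgroup: the derived state is whichever differs from the outgroup's state, so for III, V the derived state is 'absent', and for the remaining characters it is 'present'.
I (derived state 'present') is shared by all ingroup taxa — unites the whole ingroup.
II (derived state 'present') is unique to Beta (autapomorphy; uninformative for grouping).
III: derived state 'absent' in Zeta only — an autapomorphy, so it tells us nothing about relationships among taxa.
IV (derived state 'present') is shared by Beta, Eta, and Zeta — a synapomorphy uniting that clade.
V (derived state 'absent') is shared by Beta and Zeta — a synapomorphy uniting that clade.
Most parsimonious ingroup topology: ((Eta,(Zeta,Beta)),Alpha).
The clade {Beta, Eta, Zeta} is supported by IV: its derived state 'present' occurs in exactly those taxa and in no other taxon (including the outgroup).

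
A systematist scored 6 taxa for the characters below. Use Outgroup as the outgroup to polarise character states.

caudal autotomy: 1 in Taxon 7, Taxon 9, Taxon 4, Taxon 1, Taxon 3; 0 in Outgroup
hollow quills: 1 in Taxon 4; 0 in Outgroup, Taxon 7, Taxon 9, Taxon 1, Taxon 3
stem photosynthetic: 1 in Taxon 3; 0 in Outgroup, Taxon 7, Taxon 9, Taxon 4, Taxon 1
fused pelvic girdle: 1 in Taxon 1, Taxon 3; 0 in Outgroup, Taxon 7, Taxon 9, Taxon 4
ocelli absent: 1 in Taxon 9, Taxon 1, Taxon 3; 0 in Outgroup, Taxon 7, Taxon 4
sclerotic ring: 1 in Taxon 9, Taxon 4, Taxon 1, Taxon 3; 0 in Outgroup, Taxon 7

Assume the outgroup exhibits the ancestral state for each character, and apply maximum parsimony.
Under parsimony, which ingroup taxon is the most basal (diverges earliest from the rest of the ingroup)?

Taxon 7

The outgroup has state '0' for every character, so '1' is the derived state throughout.
All ingroup taxa share the derived state '1' for caudal autotomy; it defines the ingroup but does not resolve relationships within it.
hollow quills (derived state '1') is unique to Taxon 4 (autapomorphy; uninformative for grouping).
stem photosynthetic (derived state '1') is unique to Taxon 3 (autapomorphy; uninformative for grouping).
Only Taxon 1 and Taxon 3 show the derived state '1' for fused pelvic girdle, supporting them as a clade.
ocelli absent (derived state '1') is shared by Taxon 1, Taxon 3, and Taxon 9 — a synapomorphy uniting that clade.
sclerotic ring: derived state '1' in Taxon 1, Taxon 3, Taxon 4, and Taxon 9 only — synapomorphy for {Taxon 1, Taxon 3, Taxon 4, Taxon 9}.
Most parsimonious ingroup topology: (Taxon 7,((Taxon 9,(Taxon 1,Taxon 3)),Taxon 4)).
Taxon 7 is sister to the clade containing all other ingroup taxa, so it is the earliest-diverging (most basal) ingroup lineage.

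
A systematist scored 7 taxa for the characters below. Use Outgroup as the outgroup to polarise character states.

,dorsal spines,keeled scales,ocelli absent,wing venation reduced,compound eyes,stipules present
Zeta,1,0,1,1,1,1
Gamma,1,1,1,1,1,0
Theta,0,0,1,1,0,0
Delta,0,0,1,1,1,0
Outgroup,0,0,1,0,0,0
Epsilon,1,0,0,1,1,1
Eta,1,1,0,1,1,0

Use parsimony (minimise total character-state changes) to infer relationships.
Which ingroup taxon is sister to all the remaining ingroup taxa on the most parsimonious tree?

Character polarity is set by the outgroup: the derived state is whichever differs from the outgroup's state, so for ocelli absent the derived state is '0', and for the remaining characters it is '1'.
dorsal spines: derived state '1' in Epsilon, Eta, Gamma, and Zeta only — synapomorphy for {Epsilon, Eta, Gamma, Zeta}.
keeled scales: derived state '1' in Eta and Gamma only — synapomorphy for {Eta, Gamma}.
ocelli absent groups Epsilon and Eta, which is incompatible with the clades supported by the remaining characters; treating it as convergent (homoplasy) costs fewer steps than any alternative tree.
All ingroup taxa share the derived state '1' for wing venation reduced; it defines the ingroup but does not resolve relationships within it.
compound eyes: derived state '1' in Delta, Epsilon, Eta, Gamma, and Zeta only — synapomorphy for {Delta, Epsilon, Eta, Gamma, Zeta}.
stipules present: derived state '1' in Epsilon and Zeta only — synapomorphy for {Epsilon, Zeta}.
Most parsimonious ingroup topology: ((((Gamma,Eta),(Zeta,Epsilon)),Delta),Theta).
Theta is sister to the clade containing all other ingroup taxa, so it is the earliest-diverging (most basal) ingroup lineage.

Theta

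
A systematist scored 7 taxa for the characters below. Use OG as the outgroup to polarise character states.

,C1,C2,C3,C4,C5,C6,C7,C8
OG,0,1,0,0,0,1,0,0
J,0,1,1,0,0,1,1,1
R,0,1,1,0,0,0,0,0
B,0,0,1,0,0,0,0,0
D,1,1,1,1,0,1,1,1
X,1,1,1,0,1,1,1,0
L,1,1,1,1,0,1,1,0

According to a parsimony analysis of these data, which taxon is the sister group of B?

Character polarity is set by the outgroup: the derived state is whichever differs from the outgroup's state, so for C2, C6 the derived state is '0', and for the remaining characters it is '1'.
C1: derived state '1' in D, L, and X only — synapomorphy for {D, L, X}.
C2: derived state '0' in B only — an autapomorphy, so it tells us nothing about relationships among taxa.
C3 (derived state '1') is shared by all ingroup taxa — unites the whole ingroup.
C4 (derived state '1') is shared by D and L — a synapomorphy uniting that clade.
C5: derived state '1' in X only — an autapomorphy, so it tells us nothing about relationships among taxa.
C6: derived state '0' in B and R only — synapomorphy for {B, R}.
C7 (derived state '1') is shared by D, J, L, and X — a synapomorphy uniting that clade.
C8 (state '1') occurs in D and J but conflicts with the nesting implied by the other characters — most parsimoniously interpreted as homoplasy.
Most parsimonious ingroup topology: ((J,((D,L),X)),(R,B)).
B and R form a cherry on this tree, so they are sister taxa.

R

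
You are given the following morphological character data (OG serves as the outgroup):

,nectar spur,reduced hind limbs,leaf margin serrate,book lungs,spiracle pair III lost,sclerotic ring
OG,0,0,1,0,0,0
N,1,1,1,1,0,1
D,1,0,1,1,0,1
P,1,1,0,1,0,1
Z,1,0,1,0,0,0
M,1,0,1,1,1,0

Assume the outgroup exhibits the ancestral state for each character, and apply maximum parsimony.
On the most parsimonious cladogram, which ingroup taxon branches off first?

Character polarity is set by the outgroup: the derived state is whichever differs from the outgroup's state, so for leaf margin serrate the derived state is '0', and for the remaining characters it is '1'.
All ingroup taxa share the derived state '1' for nectar spur; it defines the ingroup but does not resolve relationships within it.
Only N and P show the derived state '1' for reduced hind limbs, supporting them as a clade.
leaf margin serrate (derived state '0') is unique to P (autapomorphy; uninformative for grouping).
book lungs (derived state '1') is shared by D, M, N, and P — a synapomorphy uniting that clade.
spiracle pair III lost: derived state '1' in M only — an autapomorphy, so it tells us nothing about relationships among taxa.
Only D, N, and P show the derived state '1' for sclerotic ring, supporting them as a clade.
Most parsimonious ingroup topology: ((((N,P),D),M),Z).
Z is sister to the clade containing all other ingroup taxa, so it is the earliest-diverging (most basal) ingroup lineage.

Z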